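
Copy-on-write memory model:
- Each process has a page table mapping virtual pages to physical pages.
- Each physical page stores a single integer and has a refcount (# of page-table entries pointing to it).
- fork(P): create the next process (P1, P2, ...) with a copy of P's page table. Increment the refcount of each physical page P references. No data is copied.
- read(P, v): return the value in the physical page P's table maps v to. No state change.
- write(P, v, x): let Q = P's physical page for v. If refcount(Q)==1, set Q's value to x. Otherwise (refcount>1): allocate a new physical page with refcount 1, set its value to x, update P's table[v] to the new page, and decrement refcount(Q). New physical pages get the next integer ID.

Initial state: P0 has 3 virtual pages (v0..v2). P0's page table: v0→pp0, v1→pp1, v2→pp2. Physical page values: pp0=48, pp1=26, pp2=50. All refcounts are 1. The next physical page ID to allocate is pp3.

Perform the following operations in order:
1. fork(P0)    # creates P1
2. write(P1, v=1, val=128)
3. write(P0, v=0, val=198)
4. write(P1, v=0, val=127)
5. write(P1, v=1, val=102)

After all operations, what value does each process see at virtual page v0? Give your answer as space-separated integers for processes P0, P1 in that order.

Op 1: fork(P0) -> P1. 3 ppages; refcounts: pp0:2 pp1:2 pp2:2
Op 2: write(P1, v1, 128). refcount(pp1)=2>1 -> COPY to pp3. 4 ppages; refcounts: pp0:2 pp1:1 pp2:2 pp3:1
Op 3: write(P0, v0, 198). refcount(pp0)=2>1 -> COPY to pp4. 5 ppages; refcounts: pp0:1 pp1:1 pp2:2 pp3:1 pp4:1
Op 4: write(P1, v0, 127). refcount(pp0)=1 -> write in place. 5 ppages; refcounts: pp0:1 pp1:1 pp2:2 pp3:1 pp4:1
Op 5: write(P1, v1, 102). refcount(pp3)=1 -> write in place. 5 ppages; refcounts: pp0:1 pp1:1 pp2:2 pp3:1 pp4:1
P0: v0 -> pp4 = 198
P1: v0 -> pp0 = 127

Answer: 198 127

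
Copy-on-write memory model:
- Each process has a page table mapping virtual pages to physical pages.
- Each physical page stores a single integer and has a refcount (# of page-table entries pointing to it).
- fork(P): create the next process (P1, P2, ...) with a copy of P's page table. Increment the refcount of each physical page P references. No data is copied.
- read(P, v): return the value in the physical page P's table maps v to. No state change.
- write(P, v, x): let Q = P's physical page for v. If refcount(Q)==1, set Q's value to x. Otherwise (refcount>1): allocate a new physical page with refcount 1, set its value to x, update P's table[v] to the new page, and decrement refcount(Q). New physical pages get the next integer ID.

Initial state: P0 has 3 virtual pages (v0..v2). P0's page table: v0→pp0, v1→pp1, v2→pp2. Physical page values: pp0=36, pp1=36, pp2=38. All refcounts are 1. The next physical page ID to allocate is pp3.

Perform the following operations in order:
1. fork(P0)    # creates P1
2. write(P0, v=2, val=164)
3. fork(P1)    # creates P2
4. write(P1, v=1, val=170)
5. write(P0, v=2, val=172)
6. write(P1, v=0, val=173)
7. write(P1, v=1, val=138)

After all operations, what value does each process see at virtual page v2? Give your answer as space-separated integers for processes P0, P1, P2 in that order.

Answer: 172 38 38

Derivation:
Op 1: fork(P0) -> P1. 3 ppages; refcounts: pp0:2 pp1:2 pp2:2
Op 2: write(P0, v2, 164). refcount(pp2)=2>1 -> COPY to pp3. 4 ppages; refcounts: pp0:2 pp1:2 pp2:1 pp3:1
Op 3: fork(P1) -> P2. 4 ppages; refcounts: pp0:3 pp1:3 pp2:2 pp3:1
Op 4: write(P1, v1, 170). refcount(pp1)=3>1 -> COPY to pp4. 5 ppages; refcounts: pp0:3 pp1:2 pp2:2 pp3:1 pp4:1
Op 5: write(P0, v2, 172). refcount(pp3)=1 -> write in place. 5 ppages; refcounts: pp0:3 pp1:2 pp2:2 pp3:1 pp4:1
Op 6: write(P1, v0, 173). refcount(pp0)=3>1 -> COPY to pp5. 6 ppages; refcounts: pp0:2 pp1:2 pp2:2 pp3:1 pp4:1 pp5:1
Op 7: write(P1, v1, 138). refcount(pp4)=1 -> write in place. 6 ppages; refcounts: pp0:2 pp1:2 pp2:2 pp3:1 pp4:1 pp5:1
P0: v2 -> pp3 = 172
P1: v2 -> pp2 = 38
P2: v2 -> pp2 = 38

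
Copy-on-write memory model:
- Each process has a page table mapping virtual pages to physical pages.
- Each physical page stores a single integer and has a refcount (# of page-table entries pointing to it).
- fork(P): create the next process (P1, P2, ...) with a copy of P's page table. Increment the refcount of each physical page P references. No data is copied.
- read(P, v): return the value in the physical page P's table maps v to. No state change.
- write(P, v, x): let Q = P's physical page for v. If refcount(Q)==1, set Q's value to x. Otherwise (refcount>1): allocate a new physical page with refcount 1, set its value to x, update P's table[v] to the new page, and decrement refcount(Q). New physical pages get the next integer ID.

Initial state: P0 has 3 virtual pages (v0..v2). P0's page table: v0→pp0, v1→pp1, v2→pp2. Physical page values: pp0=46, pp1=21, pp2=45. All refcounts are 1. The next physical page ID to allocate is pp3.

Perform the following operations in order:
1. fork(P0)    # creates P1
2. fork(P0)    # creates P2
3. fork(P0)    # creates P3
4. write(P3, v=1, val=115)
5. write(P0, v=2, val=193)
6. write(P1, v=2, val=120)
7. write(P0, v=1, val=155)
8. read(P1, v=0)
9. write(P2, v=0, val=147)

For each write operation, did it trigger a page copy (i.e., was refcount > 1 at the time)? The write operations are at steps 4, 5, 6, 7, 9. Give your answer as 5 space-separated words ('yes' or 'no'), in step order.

Op 1: fork(P0) -> P1. 3 ppages; refcounts: pp0:2 pp1:2 pp2:2
Op 2: fork(P0) -> P2. 3 ppages; refcounts: pp0:3 pp1:3 pp2:3
Op 3: fork(P0) -> P3. 3 ppages; refcounts: pp0:4 pp1:4 pp2:4
Op 4: write(P3, v1, 115). refcount(pp1)=4>1 -> COPY to pp3. 4 ppages; refcounts: pp0:4 pp1:3 pp2:4 pp3:1
Op 5: write(P0, v2, 193). refcount(pp2)=4>1 -> COPY to pp4. 5 ppages; refcounts: pp0:4 pp1:3 pp2:3 pp3:1 pp4:1
Op 6: write(P1, v2, 120). refcount(pp2)=3>1 -> COPY to pp5. 6 ppages; refcounts: pp0:4 pp1:3 pp2:2 pp3:1 pp4:1 pp5:1
Op 7: write(P0, v1, 155). refcount(pp1)=3>1 -> COPY to pp6. 7 ppages; refcounts: pp0:4 pp1:2 pp2:2 pp3:1 pp4:1 pp5:1 pp6:1
Op 8: read(P1, v0) -> 46. No state change.
Op 9: write(P2, v0, 147). refcount(pp0)=4>1 -> COPY to pp7. 8 ppages; refcounts: pp0:3 pp1:2 pp2:2 pp3:1 pp4:1 pp5:1 pp6:1 pp7:1

yes yes yes yes yes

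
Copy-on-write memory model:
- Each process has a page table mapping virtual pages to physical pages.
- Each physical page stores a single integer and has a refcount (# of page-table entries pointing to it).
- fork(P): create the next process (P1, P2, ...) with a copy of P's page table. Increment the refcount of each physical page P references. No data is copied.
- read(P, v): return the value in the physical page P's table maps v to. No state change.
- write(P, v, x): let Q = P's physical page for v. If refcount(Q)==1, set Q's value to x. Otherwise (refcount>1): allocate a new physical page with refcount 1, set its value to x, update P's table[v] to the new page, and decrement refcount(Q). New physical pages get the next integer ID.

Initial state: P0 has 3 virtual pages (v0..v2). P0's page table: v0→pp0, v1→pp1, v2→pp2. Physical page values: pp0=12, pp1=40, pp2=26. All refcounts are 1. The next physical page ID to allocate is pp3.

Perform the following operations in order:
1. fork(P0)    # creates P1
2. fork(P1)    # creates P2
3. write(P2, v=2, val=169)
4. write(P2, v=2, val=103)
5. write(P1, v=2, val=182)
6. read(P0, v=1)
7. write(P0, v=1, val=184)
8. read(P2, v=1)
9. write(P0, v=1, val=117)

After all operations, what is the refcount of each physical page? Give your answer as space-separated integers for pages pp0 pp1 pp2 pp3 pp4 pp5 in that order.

Answer: 3 2 1 1 1 1

Derivation:
Op 1: fork(P0) -> P1. 3 ppages; refcounts: pp0:2 pp1:2 pp2:2
Op 2: fork(P1) -> P2. 3 ppages; refcounts: pp0:3 pp1:3 pp2:3
Op 3: write(P2, v2, 169). refcount(pp2)=3>1 -> COPY to pp3. 4 ppages; refcounts: pp0:3 pp1:3 pp2:2 pp3:1
Op 4: write(P2, v2, 103). refcount(pp3)=1 -> write in place. 4 ppages; refcounts: pp0:3 pp1:3 pp2:2 pp3:1
Op 5: write(P1, v2, 182). refcount(pp2)=2>1 -> COPY to pp4. 5 ppages; refcounts: pp0:3 pp1:3 pp2:1 pp3:1 pp4:1
Op 6: read(P0, v1) -> 40. No state change.
Op 7: write(P0, v1, 184). refcount(pp1)=3>1 -> COPY to pp5. 6 ppages; refcounts: pp0:3 pp1:2 pp2:1 pp3:1 pp4:1 pp5:1
Op 8: read(P2, v1) -> 40. No state change.
Op 9: write(P0, v1, 117). refcount(pp5)=1 -> write in place. 6 ppages; refcounts: pp0:3 pp1:2 pp2:1 pp3:1 pp4:1 pp5:1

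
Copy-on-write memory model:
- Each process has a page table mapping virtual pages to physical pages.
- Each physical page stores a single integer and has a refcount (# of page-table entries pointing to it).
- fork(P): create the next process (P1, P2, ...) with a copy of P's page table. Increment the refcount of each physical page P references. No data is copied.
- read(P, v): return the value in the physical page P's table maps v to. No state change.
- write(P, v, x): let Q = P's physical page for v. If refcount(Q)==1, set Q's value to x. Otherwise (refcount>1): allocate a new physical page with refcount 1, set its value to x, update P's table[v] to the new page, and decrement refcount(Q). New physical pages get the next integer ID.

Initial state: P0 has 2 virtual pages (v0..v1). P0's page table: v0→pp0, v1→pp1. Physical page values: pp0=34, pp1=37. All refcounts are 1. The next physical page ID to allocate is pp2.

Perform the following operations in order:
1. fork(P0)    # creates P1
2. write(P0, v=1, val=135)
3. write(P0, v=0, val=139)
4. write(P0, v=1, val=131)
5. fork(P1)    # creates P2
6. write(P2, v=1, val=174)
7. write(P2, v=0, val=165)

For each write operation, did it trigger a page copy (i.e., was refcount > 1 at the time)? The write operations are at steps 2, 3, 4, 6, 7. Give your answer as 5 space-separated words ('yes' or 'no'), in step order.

Op 1: fork(P0) -> P1. 2 ppages; refcounts: pp0:2 pp1:2
Op 2: write(P0, v1, 135). refcount(pp1)=2>1 -> COPY to pp2. 3 ppages; refcounts: pp0:2 pp1:1 pp2:1
Op 3: write(P0, v0, 139). refcount(pp0)=2>1 -> COPY to pp3. 4 ppages; refcounts: pp0:1 pp1:1 pp2:1 pp3:1
Op 4: write(P0, v1, 131). refcount(pp2)=1 -> write in place. 4 ppages; refcounts: pp0:1 pp1:1 pp2:1 pp3:1
Op 5: fork(P1) -> P2. 4 ppages; refcounts: pp0:2 pp1:2 pp2:1 pp3:1
Op 6: write(P2, v1, 174). refcount(pp1)=2>1 -> COPY to pp4. 5 ppages; refcounts: pp0:2 pp1:1 pp2:1 pp3:1 pp4:1
Op 7: write(P2, v0, 165). refcount(pp0)=2>1 -> COPY to pp5. 6 ppages; refcounts: pp0:1 pp1:1 pp2:1 pp3:1 pp4:1 pp5:1

yes yes no yes yes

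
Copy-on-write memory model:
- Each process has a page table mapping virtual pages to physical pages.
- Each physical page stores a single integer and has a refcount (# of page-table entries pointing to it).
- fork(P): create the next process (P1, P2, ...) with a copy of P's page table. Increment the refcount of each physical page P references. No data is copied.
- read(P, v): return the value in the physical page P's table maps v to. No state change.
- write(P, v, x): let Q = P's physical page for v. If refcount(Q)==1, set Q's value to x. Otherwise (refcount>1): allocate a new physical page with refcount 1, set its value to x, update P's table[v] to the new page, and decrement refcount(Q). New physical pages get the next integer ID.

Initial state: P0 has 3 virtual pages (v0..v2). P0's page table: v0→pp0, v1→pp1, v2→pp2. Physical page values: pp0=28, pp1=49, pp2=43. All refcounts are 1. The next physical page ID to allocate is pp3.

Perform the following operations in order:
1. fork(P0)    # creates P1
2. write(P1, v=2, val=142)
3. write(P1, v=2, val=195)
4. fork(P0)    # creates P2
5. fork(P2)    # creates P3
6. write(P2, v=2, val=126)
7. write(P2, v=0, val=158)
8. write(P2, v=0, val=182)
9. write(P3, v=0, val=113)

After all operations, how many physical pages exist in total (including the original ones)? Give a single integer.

Answer: 7

Derivation:
Op 1: fork(P0) -> P1. 3 ppages; refcounts: pp0:2 pp1:2 pp2:2
Op 2: write(P1, v2, 142). refcount(pp2)=2>1 -> COPY to pp3. 4 ppages; refcounts: pp0:2 pp1:2 pp2:1 pp3:1
Op 3: write(P1, v2, 195). refcount(pp3)=1 -> write in place. 4 ppages; refcounts: pp0:2 pp1:2 pp2:1 pp3:1
Op 4: fork(P0) -> P2. 4 ppages; refcounts: pp0:3 pp1:3 pp2:2 pp3:1
Op 5: fork(P2) -> P3. 4 ppages; refcounts: pp0:4 pp1:4 pp2:3 pp3:1
Op 6: write(P2, v2, 126). refcount(pp2)=3>1 -> COPY to pp4. 5 ppages; refcounts: pp0:4 pp1:4 pp2:2 pp3:1 pp4:1
Op 7: write(P2, v0, 158). refcount(pp0)=4>1 -> COPY to pp5. 6 ppages; refcounts: pp0:3 pp1:4 pp2:2 pp3:1 pp4:1 pp5:1
Op 8: write(P2, v0, 182). refcount(pp5)=1 -> write in place. 6 ppages; refcounts: pp0:3 pp1:4 pp2:2 pp3:1 pp4:1 pp5:1
Op 9: write(P3, v0, 113). refcount(pp0)=3>1 -> COPY to pp6. 7 ppages; refcounts: pp0:2 pp1:4 pp2:2 pp3:1 pp4:1 pp5:1 pp6:1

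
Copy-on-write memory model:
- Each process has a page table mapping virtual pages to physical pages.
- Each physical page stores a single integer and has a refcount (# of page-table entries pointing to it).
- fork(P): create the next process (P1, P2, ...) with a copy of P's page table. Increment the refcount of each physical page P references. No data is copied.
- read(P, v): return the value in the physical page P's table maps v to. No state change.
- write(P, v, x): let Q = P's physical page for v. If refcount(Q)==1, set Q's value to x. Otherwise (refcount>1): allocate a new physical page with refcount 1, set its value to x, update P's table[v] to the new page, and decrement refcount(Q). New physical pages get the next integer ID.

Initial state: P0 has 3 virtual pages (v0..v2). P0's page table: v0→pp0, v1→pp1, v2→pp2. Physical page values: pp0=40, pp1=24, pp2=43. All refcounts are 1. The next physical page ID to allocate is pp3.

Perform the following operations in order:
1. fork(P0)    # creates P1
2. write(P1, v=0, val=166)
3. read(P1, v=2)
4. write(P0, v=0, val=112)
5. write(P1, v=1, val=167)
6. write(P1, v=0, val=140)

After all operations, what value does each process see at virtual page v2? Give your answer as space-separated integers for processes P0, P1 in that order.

Answer: 43 43

Derivation:
Op 1: fork(P0) -> P1. 3 ppages; refcounts: pp0:2 pp1:2 pp2:2
Op 2: write(P1, v0, 166). refcount(pp0)=2>1 -> COPY to pp3. 4 ppages; refcounts: pp0:1 pp1:2 pp2:2 pp3:1
Op 3: read(P1, v2) -> 43. No state change.
Op 4: write(P0, v0, 112). refcount(pp0)=1 -> write in place. 4 ppages; refcounts: pp0:1 pp1:2 pp2:2 pp3:1
Op 5: write(P1, v1, 167). refcount(pp1)=2>1 -> COPY to pp4. 5 ppages; refcounts: pp0:1 pp1:1 pp2:2 pp3:1 pp4:1
Op 6: write(P1, v0, 140). refcount(pp3)=1 -> write in place. 5 ppages; refcounts: pp0:1 pp1:1 pp2:2 pp3:1 pp4:1
P0: v2 -> pp2 = 43
P1: v2 -> pp2 = 43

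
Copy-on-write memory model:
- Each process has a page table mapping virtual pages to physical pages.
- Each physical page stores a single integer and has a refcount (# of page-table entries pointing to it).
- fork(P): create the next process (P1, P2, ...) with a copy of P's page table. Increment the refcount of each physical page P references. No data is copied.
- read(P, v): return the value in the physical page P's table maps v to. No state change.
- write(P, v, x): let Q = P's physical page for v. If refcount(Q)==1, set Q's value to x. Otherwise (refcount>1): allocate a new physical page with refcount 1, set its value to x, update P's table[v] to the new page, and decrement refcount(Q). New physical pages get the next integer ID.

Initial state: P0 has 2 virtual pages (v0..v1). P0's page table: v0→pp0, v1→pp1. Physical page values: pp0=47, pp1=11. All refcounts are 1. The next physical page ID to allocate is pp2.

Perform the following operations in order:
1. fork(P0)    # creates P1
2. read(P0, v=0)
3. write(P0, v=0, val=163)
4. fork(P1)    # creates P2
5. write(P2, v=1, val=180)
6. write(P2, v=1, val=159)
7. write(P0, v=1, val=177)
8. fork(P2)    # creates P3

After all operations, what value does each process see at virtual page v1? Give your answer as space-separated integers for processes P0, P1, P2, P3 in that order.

Answer: 177 11 159 159

Derivation:
Op 1: fork(P0) -> P1. 2 ppages; refcounts: pp0:2 pp1:2
Op 2: read(P0, v0) -> 47. No state change.
Op 3: write(P0, v0, 163). refcount(pp0)=2>1 -> COPY to pp2. 3 ppages; refcounts: pp0:1 pp1:2 pp2:1
Op 4: fork(P1) -> P2. 3 ppages; refcounts: pp0:2 pp1:3 pp2:1
Op 5: write(P2, v1, 180). refcount(pp1)=3>1 -> COPY to pp3. 4 ppages; refcounts: pp0:2 pp1:2 pp2:1 pp3:1
Op 6: write(P2, v1, 159). refcount(pp3)=1 -> write in place. 4 ppages; refcounts: pp0:2 pp1:2 pp2:1 pp3:1
Op 7: write(P0, v1, 177). refcount(pp1)=2>1 -> COPY to pp4. 5 ppages; refcounts: pp0:2 pp1:1 pp2:1 pp3:1 pp4:1
Op 8: fork(P2) -> P3. 5 ppages; refcounts: pp0:3 pp1:1 pp2:1 pp3:2 pp4:1
P0: v1 -> pp4 = 177
P1: v1 -> pp1 = 11
P2: v1 -> pp3 = 159
P3: v1 -> pp3 = 159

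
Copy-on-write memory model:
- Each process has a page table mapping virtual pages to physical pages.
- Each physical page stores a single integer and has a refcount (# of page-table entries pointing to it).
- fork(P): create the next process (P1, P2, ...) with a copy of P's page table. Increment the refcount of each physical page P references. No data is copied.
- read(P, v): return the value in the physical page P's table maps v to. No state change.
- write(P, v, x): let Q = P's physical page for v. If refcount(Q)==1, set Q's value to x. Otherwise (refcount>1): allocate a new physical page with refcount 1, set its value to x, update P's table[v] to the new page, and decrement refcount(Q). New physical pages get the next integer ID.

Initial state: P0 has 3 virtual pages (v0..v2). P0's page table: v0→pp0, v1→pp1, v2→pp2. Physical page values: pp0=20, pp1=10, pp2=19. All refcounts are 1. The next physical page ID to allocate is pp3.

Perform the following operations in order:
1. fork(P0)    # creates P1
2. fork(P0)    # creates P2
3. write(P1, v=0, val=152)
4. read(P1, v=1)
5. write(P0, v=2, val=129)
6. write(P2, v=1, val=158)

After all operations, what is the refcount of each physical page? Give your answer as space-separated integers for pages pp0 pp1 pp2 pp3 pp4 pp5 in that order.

Op 1: fork(P0) -> P1. 3 ppages; refcounts: pp0:2 pp1:2 pp2:2
Op 2: fork(P0) -> P2. 3 ppages; refcounts: pp0:3 pp1:3 pp2:3
Op 3: write(P1, v0, 152). refcount(pp0)=3>1 -> COPY to pp3. 4 ppages; refcounts: pp0:2 pp1:3 pp2:3 pp3:1
Op 4: read(P1, v1) -> 10. No state change.
Op 5: write(P0, v2, 129). refcount(pp2)=3>1 -> COPY to pp4. 5 ppages; refcounts: pp0:2 pp1:3 pp2:2 pp3:1 pp4:1
Op 6: write(P2, v1, 158). refcount(pp1)=3>1 -> COPY to pp5. 6 ppages; refcounts: pp0:2 pp1:2 pp2:2 pp3:1 pp4:1 pp5:1

Answer: 2 2 2 1 1 1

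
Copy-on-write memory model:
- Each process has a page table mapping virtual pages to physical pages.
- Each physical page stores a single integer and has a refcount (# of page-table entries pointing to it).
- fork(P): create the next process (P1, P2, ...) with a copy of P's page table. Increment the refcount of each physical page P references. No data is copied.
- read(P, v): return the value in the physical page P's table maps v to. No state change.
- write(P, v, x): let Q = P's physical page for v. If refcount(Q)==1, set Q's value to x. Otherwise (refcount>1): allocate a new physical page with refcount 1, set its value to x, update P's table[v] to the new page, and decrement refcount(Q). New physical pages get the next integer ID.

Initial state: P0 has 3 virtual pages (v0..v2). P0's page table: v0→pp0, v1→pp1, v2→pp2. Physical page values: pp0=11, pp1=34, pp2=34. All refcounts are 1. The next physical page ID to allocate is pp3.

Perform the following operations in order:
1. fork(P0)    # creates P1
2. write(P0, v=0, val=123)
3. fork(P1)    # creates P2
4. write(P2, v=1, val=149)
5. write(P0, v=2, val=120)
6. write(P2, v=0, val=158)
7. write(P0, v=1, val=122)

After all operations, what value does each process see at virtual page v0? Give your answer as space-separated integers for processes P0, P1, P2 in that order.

Answer: 123 11 158

Derivation:
Op 1: fork(P0) -> P1. 3 ppages; refcounts: pp0:2 pp1:2 pp2:2
Op 2: write(P0, v0, 123). refcount(pp0)=2>1 -> COPY to pp3. 4 ppages; refcounts: pp0:1 pp1:2 pp2:2 pp3:1
Op 3: fork(P1) -> P2. 4 ppages; refcounts: pp0:2 pp1:3 pp2:3 pp3:1
Op 4: write(P2, v1, 149). refcount(pp1)=3>1 -> COPY to pp4. 5 ppages; refcounts: pp0:2 pp1:2 pp2:3 pp3:1 pp4:1
Op 5: write(P0, v2, 120). refcount(pp2)=3>1 -> COPY to pp5. 6 ppages; refcounts: pp0:2 pp1:2 pp2:2 pp3:1 pp4:1 pp5:1
Op 6: write(P2, v0, 158). refcount(pp0)=2>1 -> COPY to pp6. 7 ppages; refcounts: pp0:1 pp1:2 pp2:2 pp3:1 pp4:1 pp5:1 pp6:1
Op 7: write(P0, v1, 122). refcount(pp1)=2>1 -> COPY to pp7. 8 ppages; refcounts: pp0:1 pp1:1 pp2:2 pp3:1 pp4:1 pp5:1 pp6:1 pp7:1
P0: v0 -> pp3 = 123
P1: v0 -> pp0 = 11
P2: v0 -> pp6 = 158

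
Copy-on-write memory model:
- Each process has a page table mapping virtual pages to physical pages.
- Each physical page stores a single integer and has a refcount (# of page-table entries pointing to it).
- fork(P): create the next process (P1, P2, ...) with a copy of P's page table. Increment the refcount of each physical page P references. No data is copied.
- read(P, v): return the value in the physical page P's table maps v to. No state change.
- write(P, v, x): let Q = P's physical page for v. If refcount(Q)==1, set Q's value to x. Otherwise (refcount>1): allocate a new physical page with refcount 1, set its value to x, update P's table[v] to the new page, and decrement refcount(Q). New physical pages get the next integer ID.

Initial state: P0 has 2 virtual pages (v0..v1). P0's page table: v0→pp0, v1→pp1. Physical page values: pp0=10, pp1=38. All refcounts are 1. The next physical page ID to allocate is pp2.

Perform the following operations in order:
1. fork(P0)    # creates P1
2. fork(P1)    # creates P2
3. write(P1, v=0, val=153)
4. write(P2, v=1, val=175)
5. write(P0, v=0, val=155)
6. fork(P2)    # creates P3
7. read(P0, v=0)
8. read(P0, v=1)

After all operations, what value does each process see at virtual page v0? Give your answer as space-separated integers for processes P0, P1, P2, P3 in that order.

Answer: 155 153 10 10

Derivation:
Op 1: fork(P0) -> P1. 2 ppages; refcounts: pp0:2 pp1:2
Op 2: fork(P1) -> P2. 2 ppages; refcounts: pp0:3 pp1:3
Op 3: write(P1, v0, 153). refcount(pp0)=3>1 -> COPY to pp2. 3 ppages; refcounts: pp0:2 pp1:3 pp2:1
Op 4: write(P2, v1, 175). refcount(pp1)=3>1 -> COPY to pp3. 4 ppages; refcounts: pp0:2 pp1:2 pp2:1 pp3:1
Op 5: write(P0, v0, 155). refcount(pp0)=2>1 -> COPY to pp4. 5 ppages; refcounts: pp0:1 pp1:2 pp2:1 pp3:1 pp4:1
Op 6: fork(P2) -> P3. 5 ppages; refcounts: pp0:2 pp1:2 pp2:1 pp3:2 pp4:1
Op 7: read(P0, v0) -> 155. No state change.
Op 8: read(P0, v1) -> 38. No state change.
P0: v0 -> pp4 = 155
P1: v0 -> pp2 = 153
P2: v0 -> pp0 = 10
P3: v0 -> pp0 = 10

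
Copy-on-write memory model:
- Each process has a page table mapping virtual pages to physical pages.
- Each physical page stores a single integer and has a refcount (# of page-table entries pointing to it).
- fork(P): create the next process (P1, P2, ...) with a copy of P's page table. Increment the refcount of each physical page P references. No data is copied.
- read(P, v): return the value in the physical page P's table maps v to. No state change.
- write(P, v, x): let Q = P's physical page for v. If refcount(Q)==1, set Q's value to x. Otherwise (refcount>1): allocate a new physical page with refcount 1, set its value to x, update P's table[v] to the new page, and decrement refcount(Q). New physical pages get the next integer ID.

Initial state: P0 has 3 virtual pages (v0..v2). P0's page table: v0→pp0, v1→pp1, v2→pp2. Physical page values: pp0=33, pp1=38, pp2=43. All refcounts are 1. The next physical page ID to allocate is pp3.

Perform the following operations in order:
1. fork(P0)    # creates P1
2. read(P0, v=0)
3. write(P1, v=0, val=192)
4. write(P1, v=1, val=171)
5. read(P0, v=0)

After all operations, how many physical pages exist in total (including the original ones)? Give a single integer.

Op 1: fork(P0) -> P1. 3 ppages; refcounts: pp0:2 pp1:2 pp2:2
Op 2: read(P0, v0) -> 33. No state change.
Op 3: write(P1, v0, 192). refcount(pp0)=2>1 -> COPY to pp3. 4 ppages; refcounts: pp0:1 pp1:2 pp2:2 pp3:1
Op 4: write(P1, v1, 171). refcount(pp1)=2>1 -> COPY to pp4. 5 ppages; refcounts: pp0:1 pp1:1 pp2:2 pp3:1 pp4:1
Op 5: read(P0, v0) -> 33. No state change.

Answer: 5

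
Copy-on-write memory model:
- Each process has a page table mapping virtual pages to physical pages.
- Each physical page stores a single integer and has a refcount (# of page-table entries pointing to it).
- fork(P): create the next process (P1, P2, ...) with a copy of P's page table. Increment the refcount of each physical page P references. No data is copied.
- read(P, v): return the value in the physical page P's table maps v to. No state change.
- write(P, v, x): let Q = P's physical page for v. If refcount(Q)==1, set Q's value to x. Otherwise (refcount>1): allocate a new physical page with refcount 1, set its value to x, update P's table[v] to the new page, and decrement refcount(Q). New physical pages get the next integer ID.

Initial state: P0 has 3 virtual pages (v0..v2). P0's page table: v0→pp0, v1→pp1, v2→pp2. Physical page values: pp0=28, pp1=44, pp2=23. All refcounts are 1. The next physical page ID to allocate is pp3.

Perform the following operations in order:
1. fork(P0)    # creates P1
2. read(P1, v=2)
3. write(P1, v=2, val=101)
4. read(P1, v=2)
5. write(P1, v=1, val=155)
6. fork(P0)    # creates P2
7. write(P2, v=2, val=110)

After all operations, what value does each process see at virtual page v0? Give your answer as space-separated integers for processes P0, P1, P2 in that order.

Answer: 28 28 28

Derivation:
Op 1: fork(P0) -> P1. 3 ppages; refcounts: pp0:2 pp1:2 pp2:2
Op 2: read(P1, v2) -> 23. No state change.
Op 3: write(P1, v2, 101). refcount(pp2)=2>1 -> COPY to pp3. 4 ppages; refcounts: pp0:2 pp1:2 pp2:1 pp3:1
Op 4: read(P1, v2) -> 101. No state change.
Op 5: write(P1, v1, 155). refcount(pp1)=2>1 -> COPY to pp4. 5 ppages; refcounts: pp0:2 pp1:1 pp2:1 pp3:1 pp4:1
Op 6: fork(P0) -> P2. 5 ppages; refcounts: pp0:3 pp1:2 pp2:2 pp3:1 pp4:1
Op 7: write(P2, v2, 110). refcount(pp2)=2>1 -> COPY to pp5. 6 ppages; refcounts: pp0:3 pp1:2 pp2:1 pp3:1 pp4:1 pp5:1
P0: v0 -> pp0 = 28
P1: v0 -> pp0 = 28
P2: v0 -> pp0 = 28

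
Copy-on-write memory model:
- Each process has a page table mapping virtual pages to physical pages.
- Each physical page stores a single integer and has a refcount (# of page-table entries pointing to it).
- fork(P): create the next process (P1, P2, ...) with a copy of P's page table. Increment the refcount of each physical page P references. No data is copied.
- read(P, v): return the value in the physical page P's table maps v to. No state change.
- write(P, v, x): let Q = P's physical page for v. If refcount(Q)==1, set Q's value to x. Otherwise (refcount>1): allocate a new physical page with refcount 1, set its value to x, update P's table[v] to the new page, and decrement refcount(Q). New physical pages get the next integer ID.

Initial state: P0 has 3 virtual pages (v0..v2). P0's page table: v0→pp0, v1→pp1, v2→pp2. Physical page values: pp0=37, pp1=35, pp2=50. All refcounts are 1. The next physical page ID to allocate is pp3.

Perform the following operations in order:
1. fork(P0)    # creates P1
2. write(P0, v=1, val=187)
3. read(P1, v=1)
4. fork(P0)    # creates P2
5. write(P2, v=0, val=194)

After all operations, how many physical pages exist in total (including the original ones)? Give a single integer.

Op 1: fork(P0) -> P1. 3 ppages; refcounts: pp0:2 pp1:2 pp2:2
Op 2: write(P0, v1, 187). refcount(pp1)=2>1 -> COPY to pp3. 4 ppages; refcounts: pp0:2 pp1:1 pp2:2 pp3:1
Op 3: read(P1, v1) -> 35. No state change.
Op 4: fork(P0) -> P2. 4 ppages; refcounts: pp0:3 pp1:1 pp2:3 pp3:2
Op 5: write(P2, v0, 194). refcount(pp0)=3>1 -> COPY to pp4. 5 ppages; refcounts: pp0:2 pp1:1 pp2:3 pp3:2 pp4:1

Answer: 5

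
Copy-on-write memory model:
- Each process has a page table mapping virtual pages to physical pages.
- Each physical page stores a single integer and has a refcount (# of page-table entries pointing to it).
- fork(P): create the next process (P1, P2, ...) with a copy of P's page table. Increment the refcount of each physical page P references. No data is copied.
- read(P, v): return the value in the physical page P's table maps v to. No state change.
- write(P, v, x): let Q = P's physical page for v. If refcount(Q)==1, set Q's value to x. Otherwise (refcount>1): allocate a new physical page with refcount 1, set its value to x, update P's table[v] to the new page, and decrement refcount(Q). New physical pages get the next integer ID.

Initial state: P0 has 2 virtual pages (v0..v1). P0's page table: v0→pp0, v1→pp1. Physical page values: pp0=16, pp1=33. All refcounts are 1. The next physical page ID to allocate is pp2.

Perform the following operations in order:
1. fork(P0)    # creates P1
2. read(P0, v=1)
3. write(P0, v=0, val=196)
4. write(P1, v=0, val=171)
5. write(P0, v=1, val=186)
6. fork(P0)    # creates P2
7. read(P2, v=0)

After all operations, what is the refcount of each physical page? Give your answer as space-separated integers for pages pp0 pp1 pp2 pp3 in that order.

Answer: 1 1 2 2

Derivation:
Op 1: fork(P0) -> P1. 2 ppages; refcounts: pp0:2 pp1:2
Op 2: read(P0, v1) -> 33. No state change.
Op 3: write(P0, v0, 196). refcount(pp0)=2>1 -> COPY to pp2. 3 ppages; refcounts: pp0:1 pp1:2 pp2:1
Op 4: write(P1, v0, 171). refcount(pp0)=1 -> write in place. 3 ppages; refcounts: pp0:1 pp1:2 pp2:1
Op 5: write(P0, v1, 186). refcount(pp1)=2>1 -> COPY to pp3. 4 ppages; refcounts: pp0:1 pp1:1 pp2:1 pp3:1
Op 6: fork(P0) -> P2. 4 ppages; refcounts: pp0:1 pp1:1 pp2:2 pp3:2
Op 7: read(P2, v0) -> 196. No state change.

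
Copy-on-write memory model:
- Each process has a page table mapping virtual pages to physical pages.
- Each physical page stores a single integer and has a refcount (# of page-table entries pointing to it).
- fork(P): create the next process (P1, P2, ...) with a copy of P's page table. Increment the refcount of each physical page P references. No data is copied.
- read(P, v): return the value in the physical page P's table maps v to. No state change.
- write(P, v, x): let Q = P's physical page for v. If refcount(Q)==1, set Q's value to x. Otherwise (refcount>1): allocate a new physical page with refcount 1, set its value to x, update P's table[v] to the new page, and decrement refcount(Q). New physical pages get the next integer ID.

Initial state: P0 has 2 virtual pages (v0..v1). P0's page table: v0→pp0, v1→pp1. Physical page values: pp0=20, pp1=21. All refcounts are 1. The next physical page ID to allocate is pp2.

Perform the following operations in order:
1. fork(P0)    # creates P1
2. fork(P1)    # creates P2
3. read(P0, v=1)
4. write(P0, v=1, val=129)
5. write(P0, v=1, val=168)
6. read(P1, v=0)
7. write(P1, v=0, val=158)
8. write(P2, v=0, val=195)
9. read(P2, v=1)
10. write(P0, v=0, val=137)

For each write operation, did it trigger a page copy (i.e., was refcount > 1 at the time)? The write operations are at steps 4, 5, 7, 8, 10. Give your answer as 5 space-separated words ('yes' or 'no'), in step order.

Op 1: fork(P0) -> P1. 2 ppages; refcounts: pp0:2 pp1:2
Op 2: fork(P1) -> P2. 2 ppages; refcounts: pp0:3 pp1:3
Op 3: read(P0, v1) -> 21. No state change.
Op 4: write(P0, v1, 129). refcount(pp1)=3>1 -> COPY to pp2. 3 ppages; refcounts: pp0:3 pp1:2 pp2:1
Op 5: write(P0, v1, 168). refcount(pp2)=1 -> write in place. 3 ppages; refcounts: pp0:3 pp1:2 pp2:1
Op 6: read(P1, v0) -> 20. No state change.
Op 7: write(P1, v0, 158). refcount(pp0)=3>1 -> COPY to pp3. 4 ppages; refcounts: pp0:2 pp1:2 pp2:1 pp3:1
Op 8: write(P2, v0, 195). refcount(pp0)=2>1 -> COPY to pp4. 5 ppages; refcounts: pp0:1 pp1:2 pp2:1 pp3:1 pp4:1
Op 9: read(P2, v1) -> 21. No state change.
Op 10: write(P0, v0, 137). refcount(pp0)=1 -> write in place. 5 ppages; refcounts: pp0:1 pp1:2 pp2:1 pp3:1 pp4:1

yes no yes yes no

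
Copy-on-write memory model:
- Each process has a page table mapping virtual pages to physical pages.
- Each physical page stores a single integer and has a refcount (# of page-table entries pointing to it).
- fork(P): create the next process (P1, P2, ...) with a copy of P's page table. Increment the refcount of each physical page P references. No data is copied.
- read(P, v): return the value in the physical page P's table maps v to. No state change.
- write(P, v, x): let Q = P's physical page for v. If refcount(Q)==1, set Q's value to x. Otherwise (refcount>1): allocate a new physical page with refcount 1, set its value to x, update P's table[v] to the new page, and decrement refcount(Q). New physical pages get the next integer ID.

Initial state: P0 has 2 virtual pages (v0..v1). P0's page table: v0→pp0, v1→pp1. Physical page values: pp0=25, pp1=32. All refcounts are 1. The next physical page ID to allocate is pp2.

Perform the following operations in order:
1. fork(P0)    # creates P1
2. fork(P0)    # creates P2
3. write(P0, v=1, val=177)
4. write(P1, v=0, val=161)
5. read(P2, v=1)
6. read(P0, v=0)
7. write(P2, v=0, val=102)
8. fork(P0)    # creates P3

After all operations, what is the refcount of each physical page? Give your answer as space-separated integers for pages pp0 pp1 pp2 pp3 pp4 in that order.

Answer: 2 2 2 1 1

Derivation:
Op 1: fork(P0) -> P1. 2 ppages; refcounts: pp0:2 pp1:2
Op 2: fork(P0) -> P2. 2 ppages; refcounts: pp0:3 pp1:3
Op 3: write(P0, v1, 177). refcount(pp1)=3>1 -> COPY to pp2. 3 ppages; refcounts: pp0:3 pp1:2 pp2:1
Op 4: write(P1, v0, 161). refcount(pp0)=3>1 -> COPY to pp3. 4 ppages; refcounts: pp0:2 pp1:2 pp2:1 pp3:1
Op 5: read(P2, v1) -> 32. No state change.
Op 6: read(P0, v0) -> 25. No state change.
Op 7: write(P2, v0, 102). refcount(pp0)=2>1 -> COPY to pp4. 5 ppages; refcounts: pp0:1 pp1:2 pp2:1 pp3:1 pp4:1
Op 8: fork(P0) -> P3. 5 ppages; refcounts: pp0:2 pp1:2 pp2:2 pp3:1 pp4:1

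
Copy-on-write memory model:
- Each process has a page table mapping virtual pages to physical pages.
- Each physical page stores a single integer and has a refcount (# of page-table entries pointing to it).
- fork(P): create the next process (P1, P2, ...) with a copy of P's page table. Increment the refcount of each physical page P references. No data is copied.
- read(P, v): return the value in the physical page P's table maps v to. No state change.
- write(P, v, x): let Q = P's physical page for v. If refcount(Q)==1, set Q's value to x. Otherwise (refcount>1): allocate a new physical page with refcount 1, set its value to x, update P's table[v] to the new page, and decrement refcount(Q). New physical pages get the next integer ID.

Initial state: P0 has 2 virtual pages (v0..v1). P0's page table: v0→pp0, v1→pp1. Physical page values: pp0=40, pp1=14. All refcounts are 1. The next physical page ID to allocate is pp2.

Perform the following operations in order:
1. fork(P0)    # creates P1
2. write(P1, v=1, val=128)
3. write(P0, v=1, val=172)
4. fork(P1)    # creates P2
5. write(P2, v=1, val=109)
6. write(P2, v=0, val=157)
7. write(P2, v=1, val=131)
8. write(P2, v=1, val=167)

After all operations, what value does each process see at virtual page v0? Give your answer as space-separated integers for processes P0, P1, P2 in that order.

Op 1: fork(P0) -> P1. 2 ppages; refcounts: pp0:2 pp1:2
Op 2: write(P1, v1, 128). refcount(pp1)=2>1 -> COPY to pp2. 3 ppages; refcounts: pp0:2 pp1:1 pp2:1
Op 3: write(P0, v1, 172). refcount(pp1)=1 -> write in place. 3 ppages; refcounts: pp0:2 pp1:1 pp2:1
Op 4: fork(P1) -> P2. 3 ppages; refcounts: pp0:3 pp1:1 pp2:2
Op 5: write(P2, v1, 109). refcount(pp2)=2>1 -> COPY to pp3. 4 ppages; refcounts: pp0:3 pp1:1 pp2:1 pp3:1
Op 6: write(P2, v0, 157). refcount(pp0)=3>1 -> COPY to pp4. 5 ppages; refcounts: pp0:2 pp1:1 pp2:1 pp3:1 pp4:1
Op 7: write(P2, v1, 131). refcount(pp3)=1 -> write in place. 5 ppages; refcounts: pp0:2 pp1:1 pp2:1 pp3:1 pp4:1
Op 8: write(P2, v1, 167). refcount(pp3)=1 -> write in place. 5 ppages; refcounts: pp0:2 pp1:1 pp2:1 pp3:1 pp4:1
P0: v0 -> pp0 = 40
P1: v0 -> pp0 = 40
P2: v0 -> pp4 = 157

Answer: 40 40 157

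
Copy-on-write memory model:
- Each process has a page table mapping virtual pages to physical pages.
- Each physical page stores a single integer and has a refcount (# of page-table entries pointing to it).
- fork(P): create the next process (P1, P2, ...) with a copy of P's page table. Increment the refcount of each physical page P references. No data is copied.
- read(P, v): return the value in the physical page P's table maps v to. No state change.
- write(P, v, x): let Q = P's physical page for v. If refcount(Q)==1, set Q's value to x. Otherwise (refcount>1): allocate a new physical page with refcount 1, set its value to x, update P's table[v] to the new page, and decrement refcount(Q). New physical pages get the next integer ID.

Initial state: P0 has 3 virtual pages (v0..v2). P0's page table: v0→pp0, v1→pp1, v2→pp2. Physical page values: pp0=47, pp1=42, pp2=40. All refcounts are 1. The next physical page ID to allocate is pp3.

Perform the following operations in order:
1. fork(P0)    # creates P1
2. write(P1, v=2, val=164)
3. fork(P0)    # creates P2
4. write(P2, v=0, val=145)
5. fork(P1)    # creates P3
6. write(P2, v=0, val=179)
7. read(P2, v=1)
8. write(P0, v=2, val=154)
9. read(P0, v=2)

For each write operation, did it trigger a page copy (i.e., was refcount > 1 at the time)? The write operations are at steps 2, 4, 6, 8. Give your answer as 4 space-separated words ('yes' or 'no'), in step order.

Op 1: fork(P0) -> P1. 3 ppages; refcounts: pp0:2 pp1:2 pp2:2
Op 2: write(P1, v2, 164). refcount(pp2)=2>1 -> COPY to pp3. 4 ppages; refcounts: pp0:2 pp1:2 pp2:1 pp3:1
Op 3: fork(P0) -> P2. 4 ppages; refcounts: pp0:3 pp1:3 pp2:2 pp3:1
Op 4: write(P2, v0, 145). refcount(pp0)=3>1 -> COPY to pp4. 5 ppages; refcounts: pp0:2 pp1:3 pp2:2 pp3:1 pp4:1
Op 5: fork(P1) -> P3. 5 ppages; refcounts: pp0:3 pp1:4 pp2:2 pp3:2 pp4:1
Op 6: write(P2, v0, 179). refcount(pp4)=1 -> write in place. 5 ppages; refcounts: pp0:3 pp1:4 pp2:2 pp3:2 pp4:1
Op 7: read(P2, v1) -> 42. No state change.
Op 8: write(P0, v2, 154). refcount(pp2)=2>1 -> COPY to pp5. 6 ppages; refcounts: pp0:3 pp1:4 pp2:1 pp3:2 pp4:1 pp5:1
Op 9: read(P0, v2) -> 154. No state change.

yes yes no yes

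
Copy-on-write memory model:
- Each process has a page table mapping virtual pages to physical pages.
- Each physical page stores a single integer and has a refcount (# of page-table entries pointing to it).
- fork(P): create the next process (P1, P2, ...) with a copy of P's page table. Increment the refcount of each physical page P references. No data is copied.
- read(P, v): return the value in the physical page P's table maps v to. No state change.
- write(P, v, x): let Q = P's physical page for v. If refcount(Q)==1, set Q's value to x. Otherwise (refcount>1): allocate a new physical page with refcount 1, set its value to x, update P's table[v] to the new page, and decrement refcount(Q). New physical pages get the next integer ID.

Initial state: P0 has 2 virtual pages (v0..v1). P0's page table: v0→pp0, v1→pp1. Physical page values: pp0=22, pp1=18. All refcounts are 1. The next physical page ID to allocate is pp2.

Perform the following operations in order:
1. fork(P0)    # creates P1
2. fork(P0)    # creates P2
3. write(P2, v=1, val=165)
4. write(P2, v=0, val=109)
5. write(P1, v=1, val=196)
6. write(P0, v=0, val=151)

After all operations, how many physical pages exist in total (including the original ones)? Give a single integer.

Op 1: fork(P0) -> P1. 2 ppages; refcounts: pp0:2 pp1:2
Op 2: fork(P0) -> P2. 2 ppages; refcounts: pp0:3 pp1:3
Op 3: write(P2, v1, 165). refcount(pp1)=3>1 -> COPY to pp2. 3 ppages; refcounts: pp0:3 pp1:2 pp2:1
Op 4: write(P2, v0, 109). refcount(pp0)=3>1 -> COPY to pp3. 4 ppages; refcounts: pp0:2 pp1:2 pp2:1 pp3:1
Op 5: write(P1, v1, 196). refcount(pp1)=2>1 -> COPY to pp4. 5 ppages; refcounts: pp0:2 pp1:1 pp2:1 pp3:1 pp4:1
Op 6: write(P0, v0, 151). refcount(pp0)=2>1 -> COPY to pp5. 6 ppages; refcounts: pp0:1 pp1:1 pp2:1 pp3:1 pp4:1 pp5:1

Answer: 6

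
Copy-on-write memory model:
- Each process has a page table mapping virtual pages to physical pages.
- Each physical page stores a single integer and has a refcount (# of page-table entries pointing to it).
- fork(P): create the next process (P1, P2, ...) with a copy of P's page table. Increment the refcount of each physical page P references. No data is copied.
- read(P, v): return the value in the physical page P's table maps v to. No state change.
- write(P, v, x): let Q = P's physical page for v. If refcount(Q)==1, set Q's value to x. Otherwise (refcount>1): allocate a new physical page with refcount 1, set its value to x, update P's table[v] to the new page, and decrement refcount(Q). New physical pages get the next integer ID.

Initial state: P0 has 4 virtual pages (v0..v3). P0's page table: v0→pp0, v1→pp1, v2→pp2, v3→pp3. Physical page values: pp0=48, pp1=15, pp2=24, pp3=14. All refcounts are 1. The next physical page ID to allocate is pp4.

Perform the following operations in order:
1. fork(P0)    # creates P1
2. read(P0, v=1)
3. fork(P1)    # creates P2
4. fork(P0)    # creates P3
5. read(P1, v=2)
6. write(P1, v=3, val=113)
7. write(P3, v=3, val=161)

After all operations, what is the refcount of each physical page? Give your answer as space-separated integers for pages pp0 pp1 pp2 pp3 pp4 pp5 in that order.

Answer: 4 4 4 2 1 1

Derivation:
Op 1: fork(P0) -> P1. 4 ppages; refcounts: pp0:2 pp1:2 pp2:2 pp3:2
Op 2: read(P0, v1) -> 15. No state change.
Op 3: fork(P1) -> P2. 4 ppages; refcounts: pp0:3 pp1:3 pp2:3 pp3:3
Op 4: fork(P0) -> P3. 4 ppages; refcounts: pp0:4 pp1:4 pp2:4 pp3:4
Op 5: read(P1, v2) -> 24. No state change.
Op 6: write(P1, v3, 113). refcount(pp3)=4>1 -> COPY to pp4. 5 ppages; refcounts: pp0:4 pp1:4 pp2:4 pp3:3 pp4:1
Op 7: write(P3, v3, 161). refcount(pp3)=3>1 -> COPY to pp5. 6 ppages; refcounts: pp0:4 pp1:4 pp2:4 pp3:2 pp4:1 pp5:1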